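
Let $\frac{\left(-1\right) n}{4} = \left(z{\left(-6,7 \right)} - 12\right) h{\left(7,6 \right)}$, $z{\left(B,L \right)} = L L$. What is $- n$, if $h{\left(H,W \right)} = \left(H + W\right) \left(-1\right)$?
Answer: $-1924$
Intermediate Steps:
$z{\left(B,L \right)} = L^{2}$
$h{\left(H,W \right)} = - H - W$
$n = 1924$ ($n = - 4 \left(7^{2} - 12\right) \left(\left(-1\right) 7 - 6\right) = - 4 \left(49 - 12\right) \left(-7 - 6\right) = - 4 \cdot 37 \left(-13\right) = \left(-4\right) \left(-481\right) = 1924$)
$- n = \left(-1\right) 1924 = -1924$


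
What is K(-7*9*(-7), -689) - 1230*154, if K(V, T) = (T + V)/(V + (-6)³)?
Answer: -42619748/225 ≈ -1.8942e+5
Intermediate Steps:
K(V, T) = (T + V)/(-216 + V) (K(V, T) = (T + V)/(V - 216) = (T + V)/(-216 + V))
K(-7*9*(-7), -689) - 1230*154 = (-689 - 7*9*(-7))/(-216 - 7*9*(-7)) - 1230*154 = (-689 - 63*(-7))/(-216 - 63*(-7)) - 1*189420 = (-689 + 441)/(-216 + 441) - 189420 = -248/225 - 189420 = -42619748/225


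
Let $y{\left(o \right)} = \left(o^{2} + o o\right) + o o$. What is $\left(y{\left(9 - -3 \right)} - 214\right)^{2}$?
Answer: $47524$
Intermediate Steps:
$y{\left(o \right)} = 3 o^{2}$ ($y{\left(o \right)} = \left(o^{2} + o^{2}\right) + o^{2} = 2 o^{2} + o^{2} = 3 o^{2}$)
$\left(y{\left(9 - -3 \right)} - 214\right)^{2} = \left(3 \left(9 - -3\right)^{2} - 214\right)^{2} = \left(3 \left(9 + 3\right)^{2} - 214\right)^{2} = \left(3 \cdot 12^{2} - 214\right)^{2} = \left(3 \cdot 144 - 214\right)^{2} = \left(432 - 214\right)^{2} = 218^{2} = 47524$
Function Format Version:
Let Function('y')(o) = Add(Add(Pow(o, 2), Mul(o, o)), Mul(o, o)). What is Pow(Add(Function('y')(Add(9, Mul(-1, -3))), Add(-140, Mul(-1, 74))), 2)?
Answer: 47524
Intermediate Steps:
Function('y')(o) = Mul(3, Pow(o, 2)) (Function('y')(o) = Add(Add(Pow(o, 2), Pow(o, 2)), Pow(o, 2)) = Add(Mul(2, Pow(o, 2)), Pow(o, 2)) = Mul(3, Pow(o, 2)))
Pow(Add(Function('y')(Add(9, Mul(-1, -3))), Add(-140, Mul(-1, 74))), 2) = Pow(Add(Mul(3, Pow(Add(9, Mul(-1, -3)), 2)), Add(-140, Mul(-1, 74))), 2) = Pow(Add(Mul(3, Pow(Add(9, 3), 2)), Add(-140, -74)), 2) = Pow(Add(Mul(3, Pow(12, 2)), -214), 2) = Pow(Add(Mul(3, 144), -214), 2) = Pow(Add(432, -214), 2) = Pow(218, 2) = 47524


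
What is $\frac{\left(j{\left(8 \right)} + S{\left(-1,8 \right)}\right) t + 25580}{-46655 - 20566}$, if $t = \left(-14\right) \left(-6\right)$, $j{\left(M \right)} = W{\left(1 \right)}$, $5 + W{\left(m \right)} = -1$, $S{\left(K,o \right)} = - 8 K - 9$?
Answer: $- \frac{2272}{6111} \approx -0.37179$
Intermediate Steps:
$S{\left(K,o \right)} = -9 - 8 K$ ($S{\left(K,o \right)} = - 8 K - 9 = -9 - 8 K$)
$W{\left(m \right)} = -6$ ($W{\left(m \right)} = -5 - 1 = -6$)
$j{\left(M \right)} = -6$
$t = 84$
$\frac{\left(j{\left(8 \right)} + S{\left(-1,8 \right)}\right) t + 25580}{-46655 - 20566} = \frac{\left(-6 - 1\right) 84 + 25580}{-46655 - 20566} = \frac{\left(-6 + \left(-9 + 8\right)\right) 84 + 25580}{-67221} = \left(\left(-6 - 1\right) 84 + 25580\right) \left(- \frac{1}{67221}\right) = \left(\left(-7\right) 84 + 25580\right) \left(- \frac{1}{67221}\right) = \left(-588 + 25580\right) \left(- \frac{1}{67221}\right) = 24992 \left(- \frac{1}{67221}\right) = - \frac{2272}{6111}$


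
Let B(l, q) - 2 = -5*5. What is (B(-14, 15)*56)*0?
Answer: 0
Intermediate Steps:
B(l, q) = -23 (B(l, q) = 2 - 5*5 = 2 - 25 = -23)
(B(-14, 15)*56)*0 = -23*56*0 = -1288*0 = 0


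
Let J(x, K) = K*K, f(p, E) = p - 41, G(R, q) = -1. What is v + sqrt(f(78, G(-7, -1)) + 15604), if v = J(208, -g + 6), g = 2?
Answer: 16 + sqrt(15641) ≈ 141.06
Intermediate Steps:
f(p, E) = -41 + p
J(x, K) = K**2
v = 16 (v = (-1*2 + 6)**2 = (-2 + 6)**2 = 4**2 = 16)
v + sqrt(f(78, G(-7, -1)) + 15604) = 16 + sqrt((-41 + 78) + 15604) = 16 + sqrt(37 + 15604) = 16 + sqrt(15641)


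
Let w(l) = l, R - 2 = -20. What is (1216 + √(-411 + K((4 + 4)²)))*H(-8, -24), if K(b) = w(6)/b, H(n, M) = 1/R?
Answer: -608/9 - I*√2922/48 ≈ -67.556 - 1.1262*I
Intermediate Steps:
R = -18 (R = 2 - 20 = -18)
H(n, M) = -1/18 (H(n, M) = 1/(-18) = -1/18)
K(b) = 6/b
(1216 + √(-411 + K((4 + 4)²)))*H(-8, -24) = (1216 + √(-411 + 6/((4 + 4)²)))*(-1/18) = (1216 + √(-411 + 6/(8²)))*(-1/18) = (1216 + √(-411 + 6/64))*(-1/18) = (1216 + √(-411 + 6*(1/64)))*(-1/18) = (1216 + √(-411 + 3/32))*(-1/18) = (1216 + √(-13149/32))*(-1/18) = (1216 + 3*I*√2922/8)*(-1/18) = -608/9 - I*√2922/48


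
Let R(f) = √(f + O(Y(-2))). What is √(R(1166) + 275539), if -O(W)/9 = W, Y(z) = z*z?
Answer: √(275539 + √1130) ≈ 524.95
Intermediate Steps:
Y(z) = z²
O(W) = -9*W
R(f) = √(-36 + f) (R(f) = √(f - 9*(-2)²) = √(f - 9*4) = √(f - 36) = √(-36 + f))
√(R(1166) + 275539) = √(√(-36 + 1166) + 275539) = √(√1130 + 275539) = √(275539 + √1130)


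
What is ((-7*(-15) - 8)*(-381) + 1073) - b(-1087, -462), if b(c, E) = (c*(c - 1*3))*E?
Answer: 547355576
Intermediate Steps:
b(c, E) = E*c*(-3 + c) (b(c, E) = (c*(c - 3))*E = (c*(-3 + c))*E = E*c*(-3 + c))
((-7*(-15) - 8)*(-381) + 1073) - b(-1087, -462) = ((-7*(-15) - 8)*(-381) + 1073) - (-462)*(-1087)*(-3 - 1087) = ((105 - 8)*(-381) + 1073) - (-462)*(-1087)*(-1090) = (97*(-381) + 1073) - 1*(-547391460) = (-36957 + 1073) + 547391460 = -35884 + 547391460 = 547355576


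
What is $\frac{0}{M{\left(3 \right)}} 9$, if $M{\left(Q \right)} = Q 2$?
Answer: $0$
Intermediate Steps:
$M{\left(Q \right)} = 2 Q$
$\frac{0}{M{\left(3 \right)}} 9 = \frac{0}{2 \cdot 3} \cdot 9 = \frac{0}{6} \cdot 9 = 0 \cdot \frac{1}{6} \cdot 9 = 0 \cdot 9 = 0$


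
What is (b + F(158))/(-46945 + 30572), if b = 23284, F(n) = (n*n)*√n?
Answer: -23284/16373 - 24964*√158/16373 ≈ -20.587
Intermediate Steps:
F(n) = n^(5/2) (F(n) = n²*√n = n^(5/2))
(b + F(158))/(-46945 + 30572) = (23284 + 158^(5/2))/(-46945 + 30572) = (23284 + 24964*√158)/(-16373) = (23284 + 24964*√158)*(-1/16373) = -23284/16373 - 24964*√158/16373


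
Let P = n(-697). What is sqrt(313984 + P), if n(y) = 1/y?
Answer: sqrt(152536252359)/697 ≈ 560.34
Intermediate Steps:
P = -1/697 (P = 1/(-697) = -1/697 ≈ -0.0014347)
sqrt(313984 + P) = sqrt(313984 - 1/697) = sqrt(218846847/697) = sqrt(152536252359)/697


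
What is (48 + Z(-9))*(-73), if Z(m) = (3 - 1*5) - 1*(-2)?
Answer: -3504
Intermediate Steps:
Z(m) = 0 (Z(m) = (3 - 5) + 2 = -2 + 2 = 0)
(48 + Z(-9))*(-73) = (48 + 0)*(-73) = 48*(-73) = -3504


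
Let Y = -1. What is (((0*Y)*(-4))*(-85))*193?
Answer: 0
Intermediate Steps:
(((0*Y)*(-4))*(-85))*193 = (((0*(-1))*(-4))*(-85))*193 = ((0*(-4))*(-85))*193 = (0*(-85))*193 = 0*193 = 0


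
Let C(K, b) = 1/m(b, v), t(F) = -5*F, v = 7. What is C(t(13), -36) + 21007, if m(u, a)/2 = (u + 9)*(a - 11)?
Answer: 4537513/216 ≈ 21007.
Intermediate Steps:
m(u, a) = 2*(-11 + a)*(9 + u) (m(u, a) = 2*((u + 9)*(a - 11)) = 2*((9 + u)*(-11 + a)) = 2*((-11 + a)*(9 + u)) = 2*(-11 + a)*(9 + u))
C(K, b) = 1/(-72 - 8*b) (C(K, b) = 1/(-198 - 22*b + 18*7 + 2*7*b) = 1/(-198 - 22*b + 126 + 14*b) = 1/(-72 - 8*b))
C(t(13), -36) + 21007 = -1/(72 + 8*(-36)) + 21007 = -1/(72 - 288) + 21007 = -1/(-216) + 21007 = -1*(-1/216) + 21007 = 1/216 + 21007 = 4537513/216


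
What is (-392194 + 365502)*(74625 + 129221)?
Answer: -5441057432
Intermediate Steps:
(-392194 + 365502)*(74625 + 129221) = -26692*203846 = -5441057432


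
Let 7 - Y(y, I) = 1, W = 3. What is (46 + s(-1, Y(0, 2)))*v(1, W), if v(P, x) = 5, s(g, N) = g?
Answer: 225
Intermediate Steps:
Y(y, I) = 6 (Y(y, I) = 7 - 1*1 = 7 - 1 = 6)
(46 + s(-1, Y(0, 2)))*v(1, W) = (46 - 1)*5 = 45*5 = 225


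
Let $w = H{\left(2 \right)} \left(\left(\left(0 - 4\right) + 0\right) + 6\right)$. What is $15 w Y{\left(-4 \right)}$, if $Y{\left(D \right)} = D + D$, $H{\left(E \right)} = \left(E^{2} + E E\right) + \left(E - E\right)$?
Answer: $-1920$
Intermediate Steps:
$H{\left(E \right)} = 2 E^{2}$ ($H{\left(E \right)} = \left(E^{2} + E^{2}\right) + 0 = 2 E^{2} + 0 = 2 E^{2}$)
$Y{\left(D \right)} = 2 D$
$w = 16$ ($w = 2 \cdot 2^{2} \left(\left(\left(0 - 4\right) + 0\right) + 6\right) = 2 \cdot 4 \left(\left(-4 + 0\right) + 6\right) = 8 \left(-4 + 6\right) = 8 \cdot 2 = 16$)
$15 w Y{\left(-4 \right)} = 15 \cdot 16 \cdot 2 \left(-4\right) = 240 \left(-8\right) = -1920$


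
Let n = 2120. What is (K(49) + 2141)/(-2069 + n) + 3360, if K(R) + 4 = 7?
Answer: 173504/51 ≈ 3402.0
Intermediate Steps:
K(R) = 3 (K(R) = -4 + 7 = 3)
(K(49) + 2141)/(-2069 + n) + 3360 = (3 + 2141)/(-2069 + 2120) + 3360 = 2144/51 + 3360 = 173504/51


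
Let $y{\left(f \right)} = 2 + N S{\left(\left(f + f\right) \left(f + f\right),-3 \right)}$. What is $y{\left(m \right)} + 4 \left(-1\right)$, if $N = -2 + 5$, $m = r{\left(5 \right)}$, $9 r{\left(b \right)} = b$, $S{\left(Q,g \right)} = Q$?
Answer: $\frac{46}{27} \approx 1.7037$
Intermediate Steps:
$r{\left(b \right)} = \frac{b}{9}$
$m = \frac{5}{9}$ ($m = \frac{1}{9} \cdot 5 = \frac{5}{9} \approx 0.55556$)
$N = 3$
$y{\left(f \right)} = 2 + 12 f^{2}$ ($y{\left(f \right)} = 2 + 3 \left(f + f\right) \left(f + f\right) = 2 + 3 \cdot 2 f 2 f = 2 + 3 \cdot 4 f^{2} = 2 + 12 f^{2}$)
$y{\left(m \right)} + 4 \left(-1\right) = \left(2 + 12 \left(\frac{5}{9}\right)^{2}\right) + 4 \left(-1\right) = \left(2 + 12 \cdot \frac{25}{81}\right) - 4 = \left(2 + \frac{100}{27}\right) - 4 = \frac{154}{27} - 4 = \frac{46}{27}$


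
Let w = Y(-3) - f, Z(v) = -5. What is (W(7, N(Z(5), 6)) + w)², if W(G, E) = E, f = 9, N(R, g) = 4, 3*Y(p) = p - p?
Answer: 25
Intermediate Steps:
Y(p) = 0 (Y(p) = (p - p)/3 = (⅓)*0 = 0)
w = -9 (w = 0 - 1*9 = 0 - 9 = -9)
(W(7, N(Z(5), 6)) + w)² = (4 - 9)² = (-5)² = 25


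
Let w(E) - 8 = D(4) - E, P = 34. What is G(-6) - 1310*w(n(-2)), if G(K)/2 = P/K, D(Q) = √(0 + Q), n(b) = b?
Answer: -47194/3 ≈ -15731.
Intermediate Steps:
D(Q) = √Q
w(E) = 10 - E (w(E) = 8 + (√4 - E) = 8 + (2 - E) = 10 - E)
G(K) = 68/K (G(K) = 2*(34/K) = 68/K)
G(-6) - 1310*w(n(-2)) = 68/(-6) - 1310*(10 - 1*(-2)) = 68*(-⅙) - 1310*(10 + 2) = -34/3 - 1310*12 = -34/3 - 15720 = -47194/3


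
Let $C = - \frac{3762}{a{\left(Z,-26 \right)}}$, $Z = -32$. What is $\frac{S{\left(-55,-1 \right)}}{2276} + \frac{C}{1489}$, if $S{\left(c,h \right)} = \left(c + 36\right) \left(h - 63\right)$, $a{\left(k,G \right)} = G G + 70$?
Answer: $\frac{167770399}{316020893} \approx 0.53088$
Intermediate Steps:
$a{\left(k,G \right)} = 70 + G^{2}$ ($a{\left(k,G \right)} = G^{2} + 70 = 70 + G^{2}$)
$S{\left(c,h \right)} = \left(-63 + h\right) \left(36 + c\right)$ ($S{\left(c,h \right)} = \left(36 + c\right) \left(-63 + h\right) = \left(-63 + h\right) \left(36 + c\right)$)
$C = - \frac{1881}{373}$ ($C = - \frac{3762}{70 + \left(-26\right)^{2}} = - \frac{3762}{70 + 676} = - \frac{3762}{746} = \left(-3762\right) \frac{1}{746} = - \frac{1881}{373} \approx -5.0429$)
$\frac{S{\left(-55,-1 \right)}}{2276} + \frac{C}{1489} = \frac{-2268 - -3465 + 36 \left(-1\right) - -55}{2276} - \frac{1881}{373 \cdot 1489} = \left(-2268 + 3465 - 36 + 55\right) \frac{1}{2276} - \frac{1881}{555397} = 1216 \cdot \frac{1}{2276} - \frac{1881}{555397} = \frac{304}{569} - \frac{1881}{555397} = \frac{167770399}{316020893}$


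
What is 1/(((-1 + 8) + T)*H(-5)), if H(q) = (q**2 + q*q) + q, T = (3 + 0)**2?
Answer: 1/720 ≈ 0.0013889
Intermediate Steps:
T = 9 (T = 3**2 = 9)
H(q) = q + 2*q**2 (H(q) = (q**2 + q**2) + q = 2*q**2 + q = q + 2*q**2)
1/(((-1 + 8) + T)*H(-5)) = 1/(((-1 + 8) + 9)*(-5*(1 + 2*(-5)))) = 1/((7 + 9)*(-5*(1 - 10))) = 1/(16*(-5*(-9))) = 1/(16*45) = 1/720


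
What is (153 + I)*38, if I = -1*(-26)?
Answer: 6802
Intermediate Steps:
I = 26
(153 + I)*38 = (153 + 26)*38 = 179*38 = 6802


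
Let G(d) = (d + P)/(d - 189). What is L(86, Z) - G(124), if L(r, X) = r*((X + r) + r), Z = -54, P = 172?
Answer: 659916/65 ≈ 10153.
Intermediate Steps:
G(d) = (172 + d)/(-189 + d) (G(d) = (d + 172)/(d - 189) = (172 + d)/(-189 + d))
L(r, X) = r*(X + 2*r)
L(86, Z) - G(124) = 86*(-54 + 2*86) - (172 + 124)/(-189 + 124) = 86*(-54 + 172) - 296/(-65) = 86*118 - (-1)*296/65 = 10148 - 1*(-296/65) = 10148 + 296/65 = 659916/65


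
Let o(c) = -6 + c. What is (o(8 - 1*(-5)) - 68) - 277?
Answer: -338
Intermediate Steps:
(o(8 - 1*(-5)) - 68) - 277 = ((-6 + (8 - 1*(-5))) - 68) - 277 = ((-6 + (8 + 5)) - 68) - 277 = ((-6 + 13) - 68) - 277 = (7 - 68) - 277 = -61 - 277 = -338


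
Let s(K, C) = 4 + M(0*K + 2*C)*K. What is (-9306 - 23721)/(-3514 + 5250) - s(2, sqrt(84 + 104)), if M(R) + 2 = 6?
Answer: -53859/1736 ≈ -31.025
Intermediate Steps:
M(R) = 4 (M(R) = -2 + 6 = 4)
s(K, C) = 4 + 4*K
(-9306 - 23721)/(-3514 + 5250) - s(2, sqrt(84 + 104)) = (-9306 - 23721)/(-3514 + 5250) - (4 + 4*2) = -33027/1736 - (4 + 8) = -33027*1/1736 - 1*12 = -33027/1736 - 12 = -53859/1736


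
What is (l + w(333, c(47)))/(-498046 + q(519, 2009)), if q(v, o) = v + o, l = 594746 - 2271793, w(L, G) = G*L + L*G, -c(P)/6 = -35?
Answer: 1537187/495518 ≈ 3.1022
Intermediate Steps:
c(P) = 210 (c(P) = -6*(-35) = 210)
w(L, G) = 2*G*L (w(L, G) = G*L + G*L = 2*G*L)
l = -1677047
q(v, o) = o + v
(l + w(333, c(47)))/(-498046 + q(519, 2009)) = (-1677047 + 2*210*333)/(-498046 + (2009 + 519)) = (-1677047 + 139860)/(-498046 + 2528) = -1537187/(-495518) = -1537187*(-1/495518) = 1537187/495518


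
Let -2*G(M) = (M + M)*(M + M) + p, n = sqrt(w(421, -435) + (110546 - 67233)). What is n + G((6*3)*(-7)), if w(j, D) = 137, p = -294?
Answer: -31605 + 5*sqrt(1738) ≈ -31397.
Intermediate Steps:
n = 5*sqrt(1738) (n = sqrt(137 + (110546 - 67233)) = sqrt(137 + 43313) = sqrt(43450) = 5*sqrt(1738) ≈ 208.45)
G(M) = 147 - 2*M**2 (G(M) = -((M + M)*(M + M) - 294)/2 = -((2*M)*(2*M) - 294)/2 = -(4*M**2 - 294)/2 = -(-294 + 4*M**2)/2 = 147 - 2*M**2)
n + G((6*3)*(-7)) = 5*sqrt(1738) + (147 - 2*((6*3)*(-7))**2) = 5*sqrt(1738) + (147 - 2*(18*(-7))**2) = 5*sqrt(1738) + (147 - 2*(-126)**2) = 5*sqrt(1738) + (147 - 2*15876) = 5*sqrt(1738) + (147 - 31752) = 5*sqrt(1738) - 31605 = -31605 + 5*sqrt(1738)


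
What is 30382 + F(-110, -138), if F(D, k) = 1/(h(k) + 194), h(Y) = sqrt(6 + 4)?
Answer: 571576663/18813 - sqrt(10)/37626 ≈ 30382.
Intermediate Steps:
h(Y) = sqrt(10)
F(D, k) = 1/(194 + sqrt(10)) (F(D, k) = 1/(sqrt(10) + 194) = 1/(194 + sqrt(10)))
30382 + F(-110, -138) = 30382 + (97/18813 - sqrt(10)/37626) = 571576663/18813 - sqrt(10)/37626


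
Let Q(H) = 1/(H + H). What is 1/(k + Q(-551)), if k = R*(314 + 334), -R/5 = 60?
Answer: -1102/214228801 ≈ -5.1440e-6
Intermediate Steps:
R = -300 (R = -5*60 = -300)
Q(H) = 1/(2*H)
k = -194400 (k = -300*(314 + 334) = -300*648 = -194400)
1/(k + Q(-551)) = 1/(-194400 + (1/2)/(-551)) = 1/(-194400 + (1/2)*(-1/551)) = 1/(-194400 - 1/1102) = 1/(-214228801/1102) = -1102/214228801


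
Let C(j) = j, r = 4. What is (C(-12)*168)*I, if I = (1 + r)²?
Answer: -50400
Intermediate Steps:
I = 25 (I = (1 + 4)² = 5² = 25)
(C(-12)*168)*I = -12*168*25 = -2016*25 = -50400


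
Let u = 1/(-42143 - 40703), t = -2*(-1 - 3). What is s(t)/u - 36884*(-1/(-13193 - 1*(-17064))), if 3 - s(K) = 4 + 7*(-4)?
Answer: -8658778498/3871 ≈ -2.2368e+6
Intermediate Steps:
t = 8 (t = -2*(-4) = 8)
s(K) = 27 (s(K) = 3 - (4 + 7*(-4)) = 3 - (4 - 28) = 3 - 1*(-24) = 3 + 24 = 27)
u = -1/82846 (u = 1/(-82846) = -1/82846 ≈ -1.2071e-5)
s(t)/u - 36884*(-1/(-13193 - 1*(-17064))) = 27/(-1/82846) - 36884*(-1/(-13193 - 1*(-17064))) = 27*(-82846) - 36884*(-1/(-13193 + 17064)) = -2236842 - 36884/((-1*3871)) = -2236842 - 36884/(-3871) = -2236842 - 36884*(-1/3871) = -2236842 + 36884/3871 = -8658778498/3871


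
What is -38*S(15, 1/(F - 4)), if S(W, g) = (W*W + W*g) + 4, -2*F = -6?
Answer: -8132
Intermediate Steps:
F = 3 (F = -½*(-6) = 3)
S(W, g) = 4 + W² + W*g (S(W, g) = (W² + W*g) + 4 = 4 + W² + W*g)
-38*S(15, 1/(F - 4)) = -38*(4 + 15² + 15/(3 - 4)) = -38*(4 + 225 + 15/(-1)) = -38*(4 + 225 + 15*(-1)) = -38*(4 + 225 - 15) = -38*214 = -8132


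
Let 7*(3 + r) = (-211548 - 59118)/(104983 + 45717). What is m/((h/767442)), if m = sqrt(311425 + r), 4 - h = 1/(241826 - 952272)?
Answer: 272613049566*sqrt(28640866041046)/13626359075 ≈ 1.0707e+8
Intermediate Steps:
r = -156153/47950 (r = -3 + ((-211548 - 59118)/(104983 + 45717))/7 = -3 + (-270666/150700)/7 = -3 + (-270666*1/150700)/7 = -3 + (1/7)*(-12303/6850) = -3 - 12303/47950 = -156153/47950 ≈ -3.2566)
h = 2841785/710446 (h = 4 - 1/(241826 - 952272) = 4 - 1/(-710446) = 4 - 1*(-1/710446) = 4 + 1/710446 = 2841785/710446 ≈ 4.0000)
m = sqrt(28640866041046)/9590 (m = sqrt(311425 - 156153/47950) = sqrt(14932672597/47950) = sqrt(28640866041046)/9590 ≈ 558.05)
m/((h/767442)) = (sqrt(28640866041046)/9590)/(((2841785/710446)/767442)) = (sqrt(28640866041046)/9590)/(((2841785/710446)*(1/767442))) = (sqrt(28640866041046)/9590)/(2841785/545226099132) = (sqrt(28640866041046)/9590)*(545226099132/2841785) = 272613049566*sqrt(28640866041046)/13626359075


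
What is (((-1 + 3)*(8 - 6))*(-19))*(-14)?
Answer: 1064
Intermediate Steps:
(((-1 + 3)*(8 - 6))*(-19))*(-14) = ((2*2)*(-19))*(-14) = (4*(-19))*(-14) = -76*(-14) = 1064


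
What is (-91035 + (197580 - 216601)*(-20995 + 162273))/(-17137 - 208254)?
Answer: 2687339873/225391 ≈ 11923.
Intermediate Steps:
(-91035 + (197580 - 216601)*(-20995 + 162273))/(-17137 - 208254) = (-91035 - 19021*141278)/(-225391) = (-91035 - 2687248838)*(-1/225391) = -2687339873*(-1/225391) = 2687339873/225391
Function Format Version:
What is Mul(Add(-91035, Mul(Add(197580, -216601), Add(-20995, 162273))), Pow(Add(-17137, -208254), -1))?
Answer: Rational(2687339873, 225391) ≈ 11923.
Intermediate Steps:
Mul(Add(-91035, Mul(Add(197580, -216601), Add(-20995, 162273))), Pow(Add(-17137, -208254), -1)) = Mul(Add(-91035, Mul(-19021, 141278)), Pow(-225391, -1)) = Mul(Add(-91035, -2687248838), Rational(-1, 225391)) = Mul(-2687339873, Rational(-1, 225391)) = Rational(2687339873, 225391)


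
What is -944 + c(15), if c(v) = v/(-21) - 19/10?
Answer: -66263/70 ≈ -946.61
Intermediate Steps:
c(v) = -19/10 - v/21 (c(v) = v*(-1/21) - 19*1/10 = -v/21 - 19/10 = -19/10 - v/21)
-944 + c(15) = -944 + (-19/10 - 1/21*15) = -944 + (-19/10 - 5/7) = -944 - 183/70 = -66263/70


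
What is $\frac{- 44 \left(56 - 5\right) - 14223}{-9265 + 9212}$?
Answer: $\frac{16467}{53} \approx 310.7$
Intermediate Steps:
$\frac{- 44 \left(56 - 5\right) - 14223}{-9265 + 9212} = \frac{\left(-44\right) 51 - 14223}{-53} = \left(-2244 - 14223\right) \left(- \frac{1}{53}\right) = \left(-16467\right) \left(- \frac{1}{53}\right) = \frac{16467}{53}$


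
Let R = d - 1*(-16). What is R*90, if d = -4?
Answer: 1080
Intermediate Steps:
R = 12 (R = -4 - 1*(-16) = -4 + 16 = 12)
R*90 = 12*90 = 1080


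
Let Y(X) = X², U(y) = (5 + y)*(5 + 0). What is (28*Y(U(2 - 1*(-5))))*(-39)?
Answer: -3931200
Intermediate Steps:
U(y) = 25 + 5*y (U(y) = (5 + y)*5 = 25 + 5*y)
(28*Y(U(2 - 1*(-5))))*(-39) = (28*(25 + 5*(2 - 1*(-5)))²)*(-39) = (28*(25 + 5*(2 + 5))²)*(-39) = (28*(25 + 5*7)²)*(-39) = (28*(25 + 35)²)*(-39) = (28*60²)*(-39) = (28*3600)*(-39) = 100800*(-39) = -3931200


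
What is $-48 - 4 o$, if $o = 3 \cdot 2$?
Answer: $-72$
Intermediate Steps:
$o = 6$
$-48 - 4 o = -48 - 24 = -72$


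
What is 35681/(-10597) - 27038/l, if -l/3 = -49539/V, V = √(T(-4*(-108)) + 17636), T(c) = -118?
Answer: -35681/10597 - 27038*√17518/148617 ≈ -27.447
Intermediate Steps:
V = √17518 (V = √(-118 + 17636) = √17518 ≈ 132.36)
l = 148617*√17518/17518 (l = -(-148617)/(√17518) = -(-148617)*√17518/17518 = 148617*√17518/17518 ≈ 1122.9)
35681/(-10597) - 27038/l = 35681/(-10597) - 27038*√17518/148617 = 35681*(-1/10597) - 27038*√17518/148617 = -35681/10597 - 27038*√17518/148617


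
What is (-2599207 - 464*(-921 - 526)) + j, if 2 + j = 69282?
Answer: -1858519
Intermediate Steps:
j = 69280 (j = -2 + 69282 = 69280)
(-2599207 - 464*(-921 - 526)) + j = (-2599207 - 464*(-921 - 526)) + 69280 = (-2599207 - 464*(-1447)) + 69280 = (-2599207 + 671408) + 69280 = -1927799 + 69280 = -1858519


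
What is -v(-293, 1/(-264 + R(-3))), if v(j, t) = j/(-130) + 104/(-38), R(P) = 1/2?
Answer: 1193/2470 ≈ 0.48300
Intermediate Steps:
R(P) = 1/2
v(j, t) = -52/19 - j/130 (v(j, t) = j*(-1/130) + 104*(-1/38) = -j/130 - 52/19 = -52/19 - j/130)
-v(-293, 1/(-264 + R(-3))) = -(-52/19 - 1/130*(-293)) = -(-52/19 + 293/130) = -1*(-1193/2470) = 1193/2470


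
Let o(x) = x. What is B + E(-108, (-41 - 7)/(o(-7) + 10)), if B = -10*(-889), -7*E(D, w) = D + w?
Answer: 62354/7 ≈ 8907.7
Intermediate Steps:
E(D, w) = -D/7 - w/7 (E(D, w) = -(D + w)/7 = -D/7 - w/7)
B = 8890
B + E(-108, (-41 - 7)/(o(-7) + 10)) = 8890 + (-⅐*(-108) - (-41 - 7)/(7*(-7 + 10))) = 8890 + (108/7 - (-48)/(7*3)) = 8890 + (108/7 - ⅐*(-16)) = 8890 + (108/7 + 16/7) = 8890 + 124/7 = 62354/7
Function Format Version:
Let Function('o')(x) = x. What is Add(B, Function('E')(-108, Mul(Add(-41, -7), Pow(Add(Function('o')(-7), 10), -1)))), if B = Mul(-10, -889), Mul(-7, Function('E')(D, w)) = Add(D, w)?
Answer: Rational(62354, 7) ≈ 8907.7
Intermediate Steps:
Function('E')(D, w) = Add(Mul(Rational(-1, 7), D), Mul(Rational(-1, 7), w)) (Function('E')(D, w) = Mul(Rational(-1, 7), Add(D, w)) = Add(Mul(Rational(-1, 7), D), Mul(Rational(-1, 7), w)))
B = 8890
Add(B, Function('E')(-108, Mul(Add(-41, -7), Pow(Add(Function('o')(-7), 10), -1)))) = Add(8890, Add(Mul(Rational(-1, 7), -108), Mul(Rational(-1, 7), Mul(Add(-41, -7), Pow(Add(-7, 10), -1))))) = Add(8890, Add(Rational(108, 7), Mul(Rational(-1, 7), Mul(-48, Pow(3, -1))))) = Add(8890, Add(Rational(108, 7), Mul(Rational(-1, 7), Mul(-48, Rational(1, 3))))) = Add(8890, Add(Rational(108, 7), Mul(Rational(-1, 7), -16))) = Add(8890, Add(Rational(108, 7), Rational(16, 7))) = Add(8890, Rational(124, 7)) = Rational(62354, 7)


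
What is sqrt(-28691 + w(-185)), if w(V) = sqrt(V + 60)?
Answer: sqrt(-28691 + 5*I*sqrt(5)) ≈ 0.033 + 169.38*I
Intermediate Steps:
w(V) = sqrt(60 + V)
sqrt(-28691 + w(-185)) = sqrt(-28691 + sqrt(60 - 185)) = sqrt(-28691 + sqrt(-125)) = sqrt(-28691 + 5*I*sqrt(5))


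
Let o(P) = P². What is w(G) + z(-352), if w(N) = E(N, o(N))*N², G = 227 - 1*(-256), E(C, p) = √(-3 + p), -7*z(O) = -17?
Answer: 17/7 + 233289*√233286 ≈ 1.1268e+8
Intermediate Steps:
z(O) = 17/7 (z(O) = -⅐*(-17) = 17/7)
G = 483 (G = 227 + 256 = 483)
w(N) = N²*√(-3 + N²) (w(N) = √(-3 + N²)*N² = N²*√(-3 + N²))
w(G) + z(-352) = 483²*√(-3 + 483²) + 17/7 = 233289*√(-3 + 233289) + 17/7 = 233289*√233286 + 17/7 = 17/7 + 233289*√233286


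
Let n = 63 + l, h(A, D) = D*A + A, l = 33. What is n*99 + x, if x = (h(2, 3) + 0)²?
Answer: 9568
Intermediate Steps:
h(A, D) = A + A*D (h(A, D) = A*D + A = A + A*D)
x = 64 (x = (2*(1 + 3) + 0)² = (2*4 + 0)² = (8 + 0)² = 8² = 64)
n = 96 (n = 63 + 33 = 96)
n*99 + x = 96*99 + 64 = 9504 + 64 = 9568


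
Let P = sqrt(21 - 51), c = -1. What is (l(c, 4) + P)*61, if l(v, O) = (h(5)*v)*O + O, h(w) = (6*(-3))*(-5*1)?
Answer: -21716 + 61*I*sqrt(30) ≈ -21716.0 + 334.11*I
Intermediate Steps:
h(w) = 90 (h(w) = -18*(-5) = 90)
l(v, O) = O + 90*O*v (l(v, O) = (90*v)*O + O = 90*O*v + O = O + 90*O*v)
P = I*sqrt(30) (P = sqrt(-30) = I*sqrt(30) ≈ 5.4772*I)
(l(c, 4) + P)*61 = (4*(1 + 90*(-1)) + I*sqrt(30))*61 = (4*(1 - 90) + I*sqrt(30))*61 = (4*(-89) + I*sqrt(30))*61 = (-356 + I*sqrt(30))*61 = -21716 + 61*I*sqrt(30)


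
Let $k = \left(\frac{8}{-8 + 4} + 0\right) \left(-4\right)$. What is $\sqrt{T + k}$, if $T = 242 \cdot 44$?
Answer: $12 \sqrt{74} \approx 103.23$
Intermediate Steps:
$T = 10648$
$k = 8$ ($k = \left(\frac{8}{-4} + 0\right) \left(-4\right) = \left(8 \left(- \frac{1}{4}\right) + 0\right) \left(-4\right) = \left(-2 + 0\right) \left(-4\right) = \left(-2\right) \left(-4\right) = 8$)
$\sqrt{T + k} = \sqrt{10648 + 8} = \sqrt{10656} = 12 \sqrt{74}$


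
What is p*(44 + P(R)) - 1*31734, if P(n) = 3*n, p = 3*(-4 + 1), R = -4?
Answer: -32022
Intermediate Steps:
p = -9 (p = 3*(-3) = -9)
p*(44 + P(R)) - 1*31734 = -9*(44 + 3*(-4)) - 1*31734 = -9*(44 - 12) - 31734 = -9*32 - 31734 = -288 - 31734 = -32022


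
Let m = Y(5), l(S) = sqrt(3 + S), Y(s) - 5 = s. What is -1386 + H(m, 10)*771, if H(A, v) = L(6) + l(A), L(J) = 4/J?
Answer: -872 + 771*sqrt(13) ≈ 1907.9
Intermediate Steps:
Y(s) = 5 + s
m = 10 (m = 5 + 5 = 10)
H(A, v) = 2/3 + sqrt(3 + A) (H(A, v) = 4/6 + sqrt(3 + A) = 4*(1/6) + sqrt(3 + A) = 2/3 + sqrt(3 + A))
-1386 + H(m, 10)*771 = -1386 + (2/3 + sqrt(3 + 10))*771 = -1386 + (2/3 + sqrt(13))*771 = -1386 + (514 + 771*sqrt(13)) = -872 + 771*sqrt(13)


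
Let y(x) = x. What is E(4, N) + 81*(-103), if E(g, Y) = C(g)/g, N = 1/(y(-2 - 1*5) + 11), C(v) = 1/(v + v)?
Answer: -266975/32 ≈ -8343.0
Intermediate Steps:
C(v) = 1/(2*v)
N = ¼ (N = 1/((-2 - 1*5) + 11) = 1/((-2 - 5) + 11) = 1/(-7 + 11) = 1/4 = ¼ ≈ 0.25000)
E(g, Y) = 1/(2*g²) (E(g, Y) = (1/(2*g))/g = 1/(2*g²))
E(4, N) + 81*(-103) = (½)/4² + 81*(-103) = (½)*(1/16) - 8343 = 1/32 - 8343 = -266975/32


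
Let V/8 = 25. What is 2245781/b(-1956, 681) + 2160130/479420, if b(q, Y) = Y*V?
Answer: 68544101651/3264850200 ≈ 20.995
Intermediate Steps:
V = 200 (V = 8*25 = 200)
b(q, Y) = 200*Y (b(q, Y) = Y*200 = 200*Y)
2245781/b(-1956, 681) + 2160130/479420 = 2245781/((200*681)) + 2160130/479420 = 2245781/136200 + 2160130*(1/479420) = 2245781*(1/136200) + 216013/47942 = 2245781/136200 + 216013/47942 = 68544101651/3264850200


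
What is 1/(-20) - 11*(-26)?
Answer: 5719/20 ≈ 285.95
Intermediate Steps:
1/(-20) - 11*(-26) = -1/20 + 286 = 5719/20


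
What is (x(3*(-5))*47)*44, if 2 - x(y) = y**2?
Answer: -461164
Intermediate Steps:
x(y) = 2 - y**2
(x(3*(-5))*47)*44 = ((2 - (3*(-5))**2)*47)*44 = ((2 - 1*(-15)**2)*47)*44 = ((2 - 1*225)*47)*44 = ((2 - 225)*47)*44 = -223*47*44 = -10481*44 = -461164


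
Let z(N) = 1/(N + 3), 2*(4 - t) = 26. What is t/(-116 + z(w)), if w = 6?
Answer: 81/1043 ≈ 0.077661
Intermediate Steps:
t = -9 (t = 4 - ½*26 = 4 - 13 = -9)
z(N) = 1/(3 + N)
t/(-116 + z(w)) = -9/(-116 + 1/(3 + 6)) = -9/(-116 + 1/9) = -9/(-116 + ⅑) = -9/(-1043/9) = -9*(-9/1043) = 81/1043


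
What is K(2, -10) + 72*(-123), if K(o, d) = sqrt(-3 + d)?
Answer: -8856 + I*sqrt(13) ≈ -8856.0 + 3.6056*I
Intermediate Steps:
K(2, -10) + 72*(-123) = sqrt(-3 - 10) + 72*(-123) = sqrt(-13) - 8856 = I*sqrt(13) - 8856 = -8856 + I*sqrt(13)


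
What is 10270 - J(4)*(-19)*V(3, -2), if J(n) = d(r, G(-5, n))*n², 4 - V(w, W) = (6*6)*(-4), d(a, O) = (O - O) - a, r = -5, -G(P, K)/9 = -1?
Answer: 235230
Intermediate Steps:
G(P, K) = 9 (G(P, K) = -9*(-1) = 9)
d(a, O) = -a (d(a, O) = 0 - a = -a)
V(w, W) = 148 (V(w, W) = 4 - 6*6*(-4) = 4 - 36*(-4) = 4 - 1*(-144) = 4 + 144 = 148)
J(n) = 5*n² (J(n) = (-1*(-5))*n² = 5*n²)
10270 - J(4)*(-19)*V(3, -2) = 10270 - (5*4²)*(-19)*148 = 10270 - (5*16)*(-19)*148 = 10270 - 80*(-19)*148 = 10270 - (-1520)*148 = 10270 - 1*(-224960) = 10270 + 224960 = 235230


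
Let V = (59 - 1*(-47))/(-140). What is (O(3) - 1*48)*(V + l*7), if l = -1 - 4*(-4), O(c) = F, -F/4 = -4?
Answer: -116752/35 ≈ -3335.8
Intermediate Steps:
F = 16 (F = -4*(-4) = 16)
O(c) = 16
V = -53/70 (V = (59 + 47)*(-1/140) = 106*(-1/140) = -53/70 ≈ -0.75714)
l = 15 (l = -1 + 16 = 15)
(O(3) - 1*48)*(V + l*7) = (16 - 1*48)*(-53/70 + 15*7) = (16 - 48)*(-53/70 + 105) = -32*7297/70 = -116752/35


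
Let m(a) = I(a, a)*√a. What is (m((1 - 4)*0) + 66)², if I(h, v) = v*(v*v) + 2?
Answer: 4356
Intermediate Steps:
I(h, v) = 2 + v³ (I(h, v) = v*v² + 2 = v³ + 2 = 2 + v³)
m(a) = √a*(2 + a³) (m(a) = (2 + a³)*√a = √a*(2 + a³))
(m((1 - 4)*0) + 66)² = (√((1 - 4)*0)*(2 + ((1 - 4)*0)³) + 66)² = (√(-3*0)*(2 + (-3*0)³) + 66)² = (√0*(2 + 0³) + 66)² = (0*(2 + 0) + 66)² = (0*2 + 66)² = (0 + 66)² = 66² = 4356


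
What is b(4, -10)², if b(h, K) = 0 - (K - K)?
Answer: 0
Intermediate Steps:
b(h, K) = 0 (b(h, K) = 0 - 1*0 = 0 + 0 = 0)
b(4, -10)² = 0² = 0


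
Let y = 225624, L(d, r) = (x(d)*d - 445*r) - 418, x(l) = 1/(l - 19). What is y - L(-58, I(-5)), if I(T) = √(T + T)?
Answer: 17405176/77 + 445*I*√10 ≈ 2.2604e+5 + 1407.2*I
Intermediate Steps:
x(l) = 1/(-19 + l)
I(T) = √2*√T (I(T) = √(2*T) = √2*√T)
L(d, r) = -418 - 445*r + d/(-19 + d) (L(d, r) = (d/(-19 + d) - 445*r) - 418 = (-445*r + d/(-19 + d)) - 418 = -418 - 445*r + d/(-19 + d))
y - L(-58, I(-5)) = 225624 - (-58 - (-19 - 58)*(418 + 445*(√2*√(-5))))/(-19 - 58) = 225624 - (-58 - 1*(-77)*(418 + 445*(√2*(I*√5))))/(-77) = 225624 - (-1)*(-58 - 1*(-77)*(418 + 445*(I*√10)))/77 = 225624 - (-1)*(-58 - 1*(-77)*(418 + 445*I*√10))/77 = 225624 - (-1)*(-58 + (32186 + 34265*I*√10))/77 = 225624 - (-1)*(32128 + 34265*I*√10)/77 = 225624 - (-32128/77 - 445*I*√10) = 225624 + (32128/77 + 445*I*√10) = 17405176/77 + 445*I*√10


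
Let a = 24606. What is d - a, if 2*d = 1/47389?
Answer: -2332107467/94778 ≈ -24606.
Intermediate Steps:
d = 1/94778 (d = (½)/47389 = (½)*(1/47389) = 1/94778 ≈ 1.0551e-5)
d - a = 1/94778 - 1*24606 = 1/94778 - 24606 = -2332107467/94778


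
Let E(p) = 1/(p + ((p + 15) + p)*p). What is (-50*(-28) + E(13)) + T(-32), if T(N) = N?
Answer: 746929/546 ≈ 1368.0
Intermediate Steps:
E(p) = 1/(p + p*(15 + 2*p)) (E(p) = 1/(p + ((15 + p) + p)*p) = 1/(p + (15 + 2*p)*p) = 1/(p + p*(15 + 2*p)))
(-50*(-28) + E(13)) + T(-32) = (-50*(-28) + (½)/(13*(8 + 13))) - 32 = (1400 + (½)*(1/13)/21) - 32 = (1400 + (½)*(1/13)*(1/21)) - 32 = (1400 + 1/546) - 32 = 764401/546 - 32 = 746929/546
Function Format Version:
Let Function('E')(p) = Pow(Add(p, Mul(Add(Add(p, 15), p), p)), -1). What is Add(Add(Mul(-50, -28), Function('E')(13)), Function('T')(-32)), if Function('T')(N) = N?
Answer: Rational(746929, 546) ≈ 1368.0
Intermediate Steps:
Function('E')(p) = Pow(Add(p, Mul(p, Add(15, Mul(2, p)))), -1) (Function('E')(p) = Pow(Add(p, Mul(Add(Add(15, p), p), p)), -1) = Pow(Add(p, Mul(Add(15, Mul(2, p)), p)), -1) = Pow(Add(p, Mul(p, Add(15, Mul(2, p)))), -1))
Add(Add(Mul(-50, -28), Function('E')(13)), Function('T')(-32)) = Add(Add(Mul(-50, -28), Mul(Rational(1, 2), Pow(13, -1), Pow(Add(8, 13), -1))), -32) = Add(Add(1400, Mul(Rational(1, 2), Rational(1, 13), Pow(21, -1))), -32) = Add(Add(1400, Mul(Rational(1, 2), Rational(1, 13), Rational(1, 21))), -32) = Add(Add(1400, Rational(1, 546)), -32) = Add(Rational(764401, 546), -32) = Rational(746929, 546)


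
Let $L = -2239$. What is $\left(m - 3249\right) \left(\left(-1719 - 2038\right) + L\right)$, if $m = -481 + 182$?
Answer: $21273808$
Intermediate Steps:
$m = -299$
$\left(m - 3249\right) \left(\left(-1719 - 2038\right) + L\right) = \left(-299 - 3249\right) \left(\left(-1719 - 2038\right) - 2239\right) = - 3548 \left(\left(-1719 - 2038\right) - 2239\right) = - 3548 \left(-3757 - 2239\right) = \left(-3548\right) \left(-5996\right) = 21273808$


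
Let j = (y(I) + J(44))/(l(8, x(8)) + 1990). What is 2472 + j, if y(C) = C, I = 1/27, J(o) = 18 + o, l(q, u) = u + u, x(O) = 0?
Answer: 26564447/10746 ≈ 2472.0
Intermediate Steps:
l(q, u) = 2*u
I = 1/27 ≈ 0.037037
j = 335/10746 (j = (1/27 + (18 + 44))/(2*0 + 1990) = (1/27 + 62)/(0 + 1990) = (1675/27)/1990 = (1675/27)*(1/1990) = 335/10746 ≈ 0.031174)
2472 + j = 2472 + 335/10746 = 26564447/10746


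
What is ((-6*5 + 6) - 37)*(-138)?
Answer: 8418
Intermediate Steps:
((-6*5 + 6) - 37)*(-138) = ((-30 + 6) - 37)*(-138) = (-24 - 37)*(-138) = -61*(-138) = 8418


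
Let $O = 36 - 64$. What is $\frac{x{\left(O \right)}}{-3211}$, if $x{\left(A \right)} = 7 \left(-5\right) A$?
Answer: $- \frac{980}{3211} \approx -0.3052$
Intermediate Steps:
$O = -28$ ($O = 36 - 64 = -28$)
$x{\left(A \right)} = - 35 A$
$\frac{x{\left(O \right)}}{-3211} = \frac{\left(-35\right) \left(-28\right)}{-3211} = 980 \left(- \frac{1}{3211}\right) = - \frac{980}{3211}$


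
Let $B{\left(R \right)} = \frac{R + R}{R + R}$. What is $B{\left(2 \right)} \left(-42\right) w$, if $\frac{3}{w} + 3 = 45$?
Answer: $-3$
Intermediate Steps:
$w = \frac{1}{14}$ ($w = \frac{3}{-3 + 45} = \frac{3}{42} = 3 \cdot \frac{1}{42} = \frac{1}{14} \approx 0.071429$)
$B{\left(R \right)} = 1$ ($B{\left(R \right)} = \frac{2 R}{2 R} = 2 R \frac{1}{2 R} = 1$)
$B{\left(2 \right)} \left(-42\right) w = 1 \left(-42\right) \frac{1}{14} = \left(-42\right) \frac{1}{14} = -3$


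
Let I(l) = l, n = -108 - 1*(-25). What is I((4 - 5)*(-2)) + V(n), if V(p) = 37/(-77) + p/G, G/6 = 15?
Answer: 4139/6930 ≈ 0.59726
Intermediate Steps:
n = -83 (n = -108 + 25 = -83)
G = 90 (G = 6*15 = 90)
V(p) = -37/77 + p/90 (V(p) = 37/(-77) + p/90 = 37*(-1/77) + p*(1/90) = -37/77 + p/90)
I((4 - 5)*(-2)) + V(n) = (4 - 5)*(-2) + (-37/77 + (1/90)*(-83)) = -1*(-2) + (-37/77 - 83/90) = 2 - 9721/6930 = 4139/6930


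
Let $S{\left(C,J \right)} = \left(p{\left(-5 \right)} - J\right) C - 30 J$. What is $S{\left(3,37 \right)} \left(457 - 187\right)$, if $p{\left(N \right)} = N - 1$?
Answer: $-334530$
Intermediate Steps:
$p{\left(N \right)} = -1 + N$ ($p{\left(N \right)} = N - 1 = -1 + N$)
$S{\left(C,J \right)} = - 30 J + C \left(-6 - J\right)$ ($S{\left(C,J \right)} = \left(\left(-1 - 5\right) - J\right) C - 30 J = \left(-6 - J\right) C - 30 J = C \left(-6 - J\right) - 30 J = - 30 J + C \left(-6 - J\right)$)
$S{\left(3,37 \right)} \left(457 - 187\right) = \left(\left(-30\right) 37 - 18 - 3 \cdot 37\right) \left(457 - 187\right) = \left(-1110 - 18 - 111\right) 270 = \left(-1239\right) 270 = -334530$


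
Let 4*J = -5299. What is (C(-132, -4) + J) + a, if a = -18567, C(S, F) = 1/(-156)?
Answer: -1551557/78 ≈ -19892.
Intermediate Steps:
C(S, F) = -1/156
J = -5299/4 (J = (¼)*(-5299) = -5299/4 ≈ -1324.8)
(C(-132, -4) + J) + a = (-1/156 - 5299/4) - 18567 = -103331/78 - 18567 = -1551557/78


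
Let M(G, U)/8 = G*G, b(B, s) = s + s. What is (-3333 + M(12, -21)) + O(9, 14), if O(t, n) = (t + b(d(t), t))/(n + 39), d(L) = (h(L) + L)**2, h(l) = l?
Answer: -115566/53 ≈ -2180.5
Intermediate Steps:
d(L) = 4*L**2 (d(L) = (L + L)**2 = (2*L)**2 = 4*L**2)
b(B, s) = 2*s
M(G, U) = 8*G**2 (M(G, U) = 8*(G*G) = 8*G**2)
O(t, n) = 3*t/(39 + n) (O(t, n) = (t + 2*t)/(n + 39) = (3*t)/(39 + n) = 3*t/(39 + n))
(-3333 + M(12, -21)) + O(9, 14) = (-3333 + 8*12**2) + 3*9/(39 + 14) = (-3333 + 8*144) + 3*9/53 = (-3333 + 1152) + 3*9*(1/53) = -2181 + 27/53 = -115566/53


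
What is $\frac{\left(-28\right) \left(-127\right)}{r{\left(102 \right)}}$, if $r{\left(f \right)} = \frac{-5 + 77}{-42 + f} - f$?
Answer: $- \frac{635}{18} \approx -35.278$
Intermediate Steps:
$r{\left(f \right)} = - f + \frac{72}{-42 + f}$ ($r{\left(f \right)} = \frac{72}{-42 + f} - f = - f + \frac{72}{-42 + f}$)
$\frac{\left(-28\right) \left(-127\right)}{r{\left(102 \right)}} = \frac{\left(-28\right) \left(-127\right)}{\frac{1}{-42 + 102} \left(72 - 102^{2} + 42 \cdot 102\right)} = \frac{3556}{\frac{1}{60} \left(72 - 10404 + 4284\right)} = \frac{3556}{\frac{1}{60} \left(-6048\right)} = \frac{3556}{- \frac{504}{5}} = 3556 \left(- \frac{5}{504}\right) = - \frac{635}{18}$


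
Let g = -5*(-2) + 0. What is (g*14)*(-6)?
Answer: -840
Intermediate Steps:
g = 10 (g = 10 + 0 = 10)
(g*14)*(-6) = (10*14)*(-6) = 140*(-6) = -840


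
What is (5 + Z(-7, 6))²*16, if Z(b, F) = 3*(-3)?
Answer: 256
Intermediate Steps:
Z(b, F) = -9
(5 + Z(-7, 6))²*16 = (5 - 9)²*16 = (-4)²*16 = 16*16 = 256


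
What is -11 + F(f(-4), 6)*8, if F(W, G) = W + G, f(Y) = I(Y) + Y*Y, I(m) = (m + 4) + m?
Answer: 133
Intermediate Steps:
I(m) = 4 + 2*m (I(m) = (4 + m) + m = 4 + 2*m)
f(Y) = 4 + Y² + 2*Y (f(Y) = (4 + 2*Y) + Y*Y = (4 + 2*Y) + Y² = 4 + Y² + 2*Y)
F(W, G) = G + W
-11 + F(f(-4), 6)*8 = -11 + (6 + (4 + (-4)² + 2*(-4)))*8 = -11 + (6 + (4 + 16 - 8))*8 = -11 + (6 + 12)*8 = -11 + 18*8 = -11 + 144 = 133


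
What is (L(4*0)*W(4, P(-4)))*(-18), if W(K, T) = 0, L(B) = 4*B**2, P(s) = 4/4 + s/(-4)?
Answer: 0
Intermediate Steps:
P(s) = 1 - s/4 (P(s) = 4*(1/4) + s*(-1/4) = 1 - s/4)
(L(4*0)*W(4, P(-4)))*(-18) = ((4*(4*0)**2)*0)*(-18) = ((4*0**2)*0)*(-18) = ((4*0)*0)*(-18) = (0*0)*(-18) = 0*(-18) = 0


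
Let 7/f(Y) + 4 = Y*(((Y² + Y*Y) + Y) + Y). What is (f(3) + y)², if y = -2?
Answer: 16641/4624 ≈ 3.5988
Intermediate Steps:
f(Y) = 7/(-4 + Y*(2*Y + 2*Y²)) (f(Y) = 7/(-4 + Y*(((Y² + Y*Y) + Y) + Y)) = 7/(-4 + Y*(((Y² + Y²) + Y) + Y)) = 7/(-4 + Y*((2*Y² + Y) + Y)) = 7/(-4 + Y*((Y + 2*Y²) + Y)) = 7/(-4 + Y*(2*Y + 2*Y²)))
(f(3) + y)² = (7/(2*(-2 + 3² + 3³)) - 2)² = (7/(2*(-2 + 9 + 27)) - 2)² = ((7/2)/34 - 2)² = ((7/2)*(1/34) - 2)² = (7/68 - 2)² = (-129/68)² = 16641/4624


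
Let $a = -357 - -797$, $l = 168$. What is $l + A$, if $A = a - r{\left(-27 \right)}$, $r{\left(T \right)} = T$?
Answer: $635$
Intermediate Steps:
$a = 440$ ($a = -357 + 797 = 440$)
$A = 467$ ($A = 440 - -27 = 440 + 27 = 467$)
$l + A = 168 + 467 = 635$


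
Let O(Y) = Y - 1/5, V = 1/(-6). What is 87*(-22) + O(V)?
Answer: -57431/30 ≈ -1914.4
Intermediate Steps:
V = -⅙ ≈ -0.16667
O(Y) = -⅕ + Y (O(Y) = Y - 1*⅕ = Y - ⅕ = -⅕ + Y)
87*(-22) + O(V) = 87*(-22) + (-⅕ - ⅙) = -1914 - 11/30 = -57431/30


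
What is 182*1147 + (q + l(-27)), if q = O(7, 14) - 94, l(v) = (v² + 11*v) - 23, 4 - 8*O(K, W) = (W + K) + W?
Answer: 1672521/8 ≈ 2.0907e+5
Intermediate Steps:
O(K, W) = ½ - W/4 - K/8 (O(K, W) = ½ - ((W + K) + W)/8 = ½ - ((K + W) + W)/8 = ½ - (K + 2*W)/8 = ½ + (-W/4 - K/8) = ½ - W/4 - K/8)
l(v) = -23 + v² + 11*v
q = -783/8 (q = (½ - ¼*14 - ⅛*7) - 94 = (½ - 7/2 - 7/8) - 94 = -31/8 - 94 = -783/8 ≈ -97.875)
182*1147 + (q + l(-27)) = 182*1147 + (-783/8 + (-23 + (-27)² + 11*(-27))) = 208754 + (-783/8 + (-23 + 729 - 297)) = 208754 + (-783/8 + 409) = 208754 + 2489/8 = 1672521/8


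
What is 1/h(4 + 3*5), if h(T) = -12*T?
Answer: -1/228 ≈ -0.0043860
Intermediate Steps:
1/h(4 + 3*5) = 1/(-12*(4 + 3*5)) = 1/(-12*(4 + 15)) = 1/(-12*19) = 1/(-228) = -1/228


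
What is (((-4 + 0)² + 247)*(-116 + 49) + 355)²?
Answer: 298114756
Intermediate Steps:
(((-4 + 0)² + 247)*(-116 + 49) + 355)² = (((-4)² + 247)*(-67) + 355)² = ((16 + 247)*(-67) + 355)² = (263*(-67) + 355)² = (-17621 + 355)² = (-17266)² = 298114756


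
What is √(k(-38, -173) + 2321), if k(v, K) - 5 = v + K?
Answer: 3*√235 ≈ 45.989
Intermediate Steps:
k(v, K) = 5 + K + v (k(v, K) = 5 + (v + K) = 5 + (K + v) = 5 + K + v)
√(k(-38, -173) + 2321) = √((5 - 173 - 38) + 2321) = √(-206 + 2321) = √2115 = 3*√235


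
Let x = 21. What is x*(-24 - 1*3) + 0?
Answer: -567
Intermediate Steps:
x*(-24 - 1*3) + 0 = 21*(-24 - 1*3) + 0 = 21*(-24 - 3) + 0 = 21*(-27) + 0 = -567 + 0 = -567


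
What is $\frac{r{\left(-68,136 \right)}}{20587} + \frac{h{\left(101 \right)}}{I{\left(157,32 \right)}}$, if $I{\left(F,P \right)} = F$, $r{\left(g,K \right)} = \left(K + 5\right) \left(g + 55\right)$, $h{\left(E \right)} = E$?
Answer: $\frac{1791506}{3232159} \approx 0.55428$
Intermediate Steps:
$r{\left(g,K \right)} = \left(5 + K\right) \left(55 + g\right)$
$\frac{r{\left(-68,136 \right)}}{20587} + \frac{h{\left(101 \right)}}{I{\left(157,32 \right)}} = \frac{275 + 5 \left(-68\right) + 55 \cdot 136 + 136 \left(-68\right)}{20587} + \frac{101}{157} = \left(275 - 340 + 7480 - 9248\right) \frac{1}{20587} + 101 \cdot \frac{1}{157} = \left(-1833\right) \frac{1}{20587} + \frac{101}{157} = - \frac{1833}{20587} + \frac{101}{157} = \frac{1791506}{3232159}$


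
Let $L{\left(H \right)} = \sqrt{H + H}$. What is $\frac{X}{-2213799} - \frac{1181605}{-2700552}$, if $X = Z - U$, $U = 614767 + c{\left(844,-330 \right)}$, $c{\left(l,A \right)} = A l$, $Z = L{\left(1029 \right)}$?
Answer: $\frac{391543163971}{664275479672} - \frac{\sqrt{42}}{316257} \approx 0.58941$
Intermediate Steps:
$L{\left(H \right)} = \sqrt{2} \sqrt{H}$ ($L{\left(H \right)} = \sqrt{2 H} = \sqrt{2} \sqrt{H}$)
$Z = 7 \sqrt{42}$ ($Z = \sqrt{2} \sqrt{1029} = \sqrt{2} \cdot 7 \sqrt{21} = 7 \sqrt{42} \approx 45.365$)
$U = 336247$ ($U = 614767 - 278520 = 336247$)
$X = -336247 + 7 \sqrt{42}$ ($X = 7 \sqrt{42} - 336247 = -336247 + 7 \sqrt{42} \approx -3.362 \cdot 10^{5}$)
$\frac{X}{-2213799} - \frac{1181605}{-2700552} = \frac{-336247 + 7 \sqrt{42}}{-2213799} - \frac{1181605}{-2700552} = \left(-336247 + 7 \sqrt{42}\right) \left(- \frac{1}{2213799}\right) - - \frac{1181605}{2700552} = \left(\frac{336247}{2213799} - \frac{\sqrt{42}}{316257}\right) + \frac{1181605}{2700552} = \frac{391543163971}{664275479672} - \frac{\sqrt{42}}{316257}$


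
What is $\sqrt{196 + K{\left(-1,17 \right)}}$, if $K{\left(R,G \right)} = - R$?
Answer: $\sqrt{197} \approx 14.036$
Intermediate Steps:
$\sqrt{196 + K{\left(-1,17 \right)}} = \sqrt{196 - -1} = \sqrt{196 + 1} = \sqrt{197}$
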